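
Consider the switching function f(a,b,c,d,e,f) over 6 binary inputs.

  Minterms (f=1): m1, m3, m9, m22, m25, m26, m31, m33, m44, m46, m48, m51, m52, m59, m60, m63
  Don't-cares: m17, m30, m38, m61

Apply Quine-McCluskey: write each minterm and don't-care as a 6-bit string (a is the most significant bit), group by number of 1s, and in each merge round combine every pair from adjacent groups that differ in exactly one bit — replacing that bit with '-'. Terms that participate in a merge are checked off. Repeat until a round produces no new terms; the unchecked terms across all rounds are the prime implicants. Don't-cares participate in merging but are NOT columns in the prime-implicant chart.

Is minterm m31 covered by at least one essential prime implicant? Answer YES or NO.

size-2^0 implicants → 000001(✓)  000011(✓)  001001(✓)  010001(✓)  010110(✓)  011001(✓)  011010(✓)  011110(✓)  011111(✓)  100001(✓)  100110(✓)  101100(✓)  101110(✓)  110000(✓)  110011(✓)  110100(✓)  111011(✓)  111100(✓)  111101(✓)  111111(✓)
size-2^1 implicants → -00001  -11111  0-0001(✓)  0-1001(✓)  00-001(✓)  0000-1  01-001(✓)  01-110  011-10  01111-  1-1100  10-110  1011-0  11-011  11-100  110-00  111-11  1111-1  11110-
size-2^2 implicants → 0--001
Unchecked terms (primes): -00001, -11111, 0--001, 0000-1, 01-110, 011-10, 01111-, 1-1100, 10-110, 1011-0, 11-011, 11-100, 110-00, 111-11, 1111-1, 11110-
Minterm coverage:
  m1 ⊆ -00001,0--001,0000-1
  m3 ⊆ 0000-1 [E]
  m9 ⊆ 0--001 [E]
  m22 ⊆ 01-110 [E]
  m25 ⊆ 0--001 [E]
  m26 ⊆ 011-10 [E]
  m31 ⊆ -11111,01111-
  m33 ⊆ -00001 [E]
  m44 ⊆ 1-1100,1011-0
  m46 ⊆ 10-110,1011-0
  m48 ⊆ 110-00 [E]
  m51 ⊆ 11-011 [E]
  m52 ⊆ 11-100,110-00
  m59 ⊆ 11-011,111-11
  m60 ⊆ 1-1100,11-100,11110-
  m63 ⊆ -11111,111-11,1111-1
E = {-00001, 0--001, 0000-1, 01-110, 011-10, 11-011, 110-00}

NO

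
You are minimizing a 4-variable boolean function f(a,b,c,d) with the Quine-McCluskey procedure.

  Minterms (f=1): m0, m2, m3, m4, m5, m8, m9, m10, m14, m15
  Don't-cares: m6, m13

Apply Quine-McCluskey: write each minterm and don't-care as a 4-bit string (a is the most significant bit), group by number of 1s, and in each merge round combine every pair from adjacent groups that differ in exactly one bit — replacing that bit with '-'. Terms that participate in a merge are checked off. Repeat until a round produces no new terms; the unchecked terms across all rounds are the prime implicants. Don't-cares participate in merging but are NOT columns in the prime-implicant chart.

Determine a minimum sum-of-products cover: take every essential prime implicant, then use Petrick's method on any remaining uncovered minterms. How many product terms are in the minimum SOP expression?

5

[col 0] 0000*, 0010*, 0011*, 0100*, 0101*, 0110*, 1000*, 1001*, 1010*, 1101*, 1110*, 1111*
[col 1] -000*, -010*, -101, -110*, 0-00*, 0-10*, 00-0*, 001-, 01-0*, 010-, 1-01, 1-10*, 10-0*, 100-, 11-1, 111-
[col 2] --10, -0-0, 0--0
Prime implicants: --10, -0-0, -101, 0--0, 001-, 010-, 1-01, 100-, 11-1, 111-
PI chart (minterm → PIs covering it):
  0 | -0-0,0--0
  2 | --10,-0-0,0--0,001-
  3 | 001-  (sole → essential)
  4 | 0--0,010-
  5 | -101,010-
  8 | -0-0,100-
  9 | 1-01,100-
  10 | --10,-0-0
  14 | --10,111-
  15 | 11-1,111-
Essential prime implicants: 001-
Petrick residual → -0-0, 010-, 1-01, 111-
Minimum SOP uses 5 PIs: b'd' + a'b'c + a'bc' + ac'd + abc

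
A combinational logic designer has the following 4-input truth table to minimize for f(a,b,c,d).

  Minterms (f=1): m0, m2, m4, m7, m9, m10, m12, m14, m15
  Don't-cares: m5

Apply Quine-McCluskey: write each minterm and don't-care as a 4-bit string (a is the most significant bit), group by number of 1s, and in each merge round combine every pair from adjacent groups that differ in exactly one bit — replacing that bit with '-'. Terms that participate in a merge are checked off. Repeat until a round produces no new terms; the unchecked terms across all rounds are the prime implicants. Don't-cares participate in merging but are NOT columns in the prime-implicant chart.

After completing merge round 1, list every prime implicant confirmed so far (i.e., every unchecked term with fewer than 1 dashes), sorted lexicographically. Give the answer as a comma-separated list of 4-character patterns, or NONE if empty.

Round 0: 0000✓ 0010✓ 0100✓ 0101✓ 0111✓ 1001 1010✓ 1100✓ 1110✓ 1111✓
Round 1: -010 -100 -111 0-00 00-0 01-1 010- 1-10 11-0 111-
PIs = {-010, -100, -111, 0-00, 00-0, 01-1, 010-, 1-10, 1001, 11-0, 111-}

1001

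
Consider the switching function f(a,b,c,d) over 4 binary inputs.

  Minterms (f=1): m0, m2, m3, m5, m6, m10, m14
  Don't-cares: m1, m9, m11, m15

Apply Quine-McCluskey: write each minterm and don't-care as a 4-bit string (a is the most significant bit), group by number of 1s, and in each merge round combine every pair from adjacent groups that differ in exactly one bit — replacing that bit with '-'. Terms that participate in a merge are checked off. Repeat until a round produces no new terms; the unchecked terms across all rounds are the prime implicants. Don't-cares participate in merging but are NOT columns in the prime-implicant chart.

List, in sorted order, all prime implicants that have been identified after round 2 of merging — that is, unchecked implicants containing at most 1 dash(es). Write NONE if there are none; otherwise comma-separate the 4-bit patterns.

0-01

size-2^0 implicants → 0000(✓)  0001(✓)  0010(✓)  0011(✓)  0101(✓)  0110(✓)  1001(✓)  1010(✓)  1011(✓)  1110(✓)  1111(✓)
size-2^1 implicants → -001(✓)  -010(✓)  -011(✓)  -110(✓)  0-01  0-10(✓)  00-0(✓)  00-1(✓)  000-(✓)  001-(✓)  1-10(✓)  1-11(✓)  10-1(✓)  101-(✓)  111-(✓)
size-2^2 implicants → --10  -0-1  -01-  00--  1-1-
Unchecked terms (primes): --10, -0-1, -01-, 0-01, 00--, 1-1-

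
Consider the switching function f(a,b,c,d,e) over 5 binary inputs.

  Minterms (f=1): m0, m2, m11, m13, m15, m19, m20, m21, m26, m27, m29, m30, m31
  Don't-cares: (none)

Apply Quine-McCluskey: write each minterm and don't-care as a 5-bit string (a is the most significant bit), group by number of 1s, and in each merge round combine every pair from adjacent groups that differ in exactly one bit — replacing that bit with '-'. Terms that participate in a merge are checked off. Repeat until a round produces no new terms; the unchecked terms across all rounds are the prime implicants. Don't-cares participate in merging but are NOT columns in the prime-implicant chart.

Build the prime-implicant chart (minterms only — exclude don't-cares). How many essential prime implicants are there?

6

size-2^0 implicants → 00000(✓)  00010(✓)  01011(✓)  01101(✓)  01111(✓)  10011(✓)  10100(✓)  10101(✓)  11010(✓)  11011(✓)  11101(✓)  11110(✓)  11111(✓)
size-2^1 implicants → -1011(✓)  -1101(✓)  -1111(✓)  000-0  01-11(✓)  011-1(✓)  1-011  1-101  1010-  11-10(✓)  11-11(✓)  1101-(✓)  111-1(✓)  1111-(✓)
size-2^2 implicants → -1-11  -11-1  11-1-
Unchecked terms (primes): -1-11, -11-1, 000-0, 1-011, 1-101, 1010-, 11-1-
Minterm coverage:
  m0 ⊆ 000-0 [E]
  m2 ⊆ 000-0 [E]
  m11 ⊆ -1-11 [E]
  m13 ⊆ -11-1 [E]
  m15 ⊆ -1-11,-11-1
  m19 ⊆ 1-011 [E]
  m20 ⊆ 1010- [E]
  m21 ⊆ 1-101,1010-
  m26 ⊆ 11-1- [E]
  m27 ⊆ -1-11,1-011,11-1-
  m29 ⊆ -11-1,1-101
  m30 ⊆ 11-1- [E]
  m31 ⊆ -1-11,-11-1,11-1-
E = {-1-11, -11-1, 000-0, 1-011, 1010-, 11-1-}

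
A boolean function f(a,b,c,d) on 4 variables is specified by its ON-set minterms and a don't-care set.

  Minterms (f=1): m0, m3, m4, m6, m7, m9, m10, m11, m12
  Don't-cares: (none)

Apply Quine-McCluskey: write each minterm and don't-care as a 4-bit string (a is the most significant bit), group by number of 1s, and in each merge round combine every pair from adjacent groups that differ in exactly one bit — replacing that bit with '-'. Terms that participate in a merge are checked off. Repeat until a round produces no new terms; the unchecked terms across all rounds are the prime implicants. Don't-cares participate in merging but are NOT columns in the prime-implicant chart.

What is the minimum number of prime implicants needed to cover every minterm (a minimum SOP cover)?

Round 0: 0000✓ 0011✓ 0100✓ 0110✓ 0111✓ 1001✓ 1010✓ 1011✓ 1100✓
Round 1: -011 -100 0-00 0-11 01-0 011- 10-1 101-
PIs = {-011, -100, 0-00, 0-11, 01-0, 011-, 10-1, 101-}
Coverage chart:
  m0: 0-00 ←essential
  m3: -011,0-11
  m4: -100,0-00,01-0
  m6: 01-0,011-
  m7: 0-11,011-
  m9: 10-1 ←essential
  m10: 101- ←essential
  m11: -011,10-1,101-
  m12: -100 ←essential
Essential: -100, 0-00, 10-1, 101-
Petrick residual → -011, 011-
Min cover (6 terms): b'cd + bc'd' + a'c'd' + a'bc + ab'd + ab'c

6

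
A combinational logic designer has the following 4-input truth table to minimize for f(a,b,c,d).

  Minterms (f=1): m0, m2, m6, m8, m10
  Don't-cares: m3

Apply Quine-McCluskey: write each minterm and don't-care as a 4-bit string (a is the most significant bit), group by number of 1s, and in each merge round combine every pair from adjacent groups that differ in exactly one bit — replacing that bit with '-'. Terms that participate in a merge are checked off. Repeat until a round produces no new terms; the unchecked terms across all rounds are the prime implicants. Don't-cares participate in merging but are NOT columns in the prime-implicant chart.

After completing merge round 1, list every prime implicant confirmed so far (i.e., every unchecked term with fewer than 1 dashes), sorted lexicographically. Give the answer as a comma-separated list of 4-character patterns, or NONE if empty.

[col 0] 0000*, 0010*, 0011*, 0110*, 1000*, 1010*
[col 1] -000*, -010*, 0-10, 00-0*, 001-, 10-0*
[col 2] -0-0
Prime implicants: -0-0, 0-10, 001-

NONE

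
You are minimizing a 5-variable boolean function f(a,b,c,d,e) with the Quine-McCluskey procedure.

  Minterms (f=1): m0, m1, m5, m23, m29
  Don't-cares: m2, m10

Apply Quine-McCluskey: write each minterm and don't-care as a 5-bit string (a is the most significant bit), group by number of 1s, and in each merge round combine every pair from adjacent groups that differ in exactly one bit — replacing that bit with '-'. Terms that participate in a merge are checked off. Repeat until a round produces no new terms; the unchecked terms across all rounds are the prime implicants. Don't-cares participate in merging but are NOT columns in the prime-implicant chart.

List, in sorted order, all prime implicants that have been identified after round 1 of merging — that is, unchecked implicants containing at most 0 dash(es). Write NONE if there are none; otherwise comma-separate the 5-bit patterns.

size-2^0 implicants → 00000(✓)  00001(✓)  00010(✓)  00101(✓)  01010(✓)  10111  11101
size-2^1 implicants → 0-010  00-01  000-0  0000-
Unchecked terms (primes): 0-010, 00-01, 000-0, 0000-, 10111, 11101

10111, 11101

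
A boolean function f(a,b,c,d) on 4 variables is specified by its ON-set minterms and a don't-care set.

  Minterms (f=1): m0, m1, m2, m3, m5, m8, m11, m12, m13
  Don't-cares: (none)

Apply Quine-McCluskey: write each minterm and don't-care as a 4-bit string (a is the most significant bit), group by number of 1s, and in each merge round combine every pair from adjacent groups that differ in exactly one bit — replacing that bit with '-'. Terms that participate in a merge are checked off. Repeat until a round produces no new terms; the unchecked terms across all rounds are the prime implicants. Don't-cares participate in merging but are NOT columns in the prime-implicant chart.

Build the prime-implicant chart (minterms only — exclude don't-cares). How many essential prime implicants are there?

size-2^0 implicants → 0000(✓)  0001(✓)  0010(✓)  0011(✓)  0101(✓)  1000(✓)  1011(✓)  1100(✓)  1101(✓)
size-2^1 implicants → -000  -011  -101  0-01  00-0(✓)  00-1(✓)  000-(✓)  001-(✓)  1-00  110-
size-2^2 implicants → 00--
Unchecked terms (primes): -000, -011, -101, 0-01, 00--, 1-00, 110-
Minterm coverage:
  m0 ⊆ -000,00--
  m1 ⊆ 0-01,00--
  m2 ⊆ 00-- [E]
  m3 ⊆ -011,00--
  m5 ⊆ -101,0-01
  m8 ⊆ -000,1-00
  m11 ⊆ -011 [E]
  m12 ⊆ 1-00,110-
  m13 ⊆ -101,110-
E = {-011, 00--}

2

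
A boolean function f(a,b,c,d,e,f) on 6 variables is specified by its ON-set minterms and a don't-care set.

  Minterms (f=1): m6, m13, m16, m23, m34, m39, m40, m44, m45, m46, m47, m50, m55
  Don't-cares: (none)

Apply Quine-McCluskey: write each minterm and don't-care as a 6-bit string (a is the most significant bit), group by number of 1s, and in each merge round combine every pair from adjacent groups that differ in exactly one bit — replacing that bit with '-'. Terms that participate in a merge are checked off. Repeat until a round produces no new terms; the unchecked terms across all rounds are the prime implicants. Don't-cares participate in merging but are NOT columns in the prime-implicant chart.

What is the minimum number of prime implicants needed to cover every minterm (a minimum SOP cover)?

[col 0] 000110, 001101*, 010000, 010111*, 100010*, 100111*, 101000*, 101100*, 101101*, 101110*, 101111*, 110010*, 110111*
[col 1] -01101, -10111, 1-0010, 1-0111, 10-111, 101-00, 1011-0*, 1011-1*, 10110-*, 10111-*
[col 2] 1011--
Prime implicants: -01101, -10111, 000110, 010000, 1-0010, 1-0111, 10-111, 101-00, 1011--
PI chart (minterm → PIs covering it):
  6 | 000110  (sole → essential)
  13 | -01101  (sole → essential)
  16 | 010000  (sole → essential)
  23 | -10111  (sole → essential)
  34 | 1-0010  (sole → essential)
  39 | 1-0111,10-111
  40 | 101-00  (sole → essential)
  44 | 101-00,1011--
  45 | -01101,1011--
  46 | 1011--  (sole → essential)
  47 | 10-111,1011--
  50 | 1-0010  (sole → essential)
  55 | -10111,1-0111
Essential prime implicants: -01101, -10111, 000110, 010000, 1-0010, 101-00, 1011--
Petrick residual → 1-0111
Minimum SOP uses 8 PIs: b'cde'f + bc'def + a'b'c'def' + a'bc'd'e'f' + ac'd'ef' + ac'def + ab'ce'f' + ab'cd

8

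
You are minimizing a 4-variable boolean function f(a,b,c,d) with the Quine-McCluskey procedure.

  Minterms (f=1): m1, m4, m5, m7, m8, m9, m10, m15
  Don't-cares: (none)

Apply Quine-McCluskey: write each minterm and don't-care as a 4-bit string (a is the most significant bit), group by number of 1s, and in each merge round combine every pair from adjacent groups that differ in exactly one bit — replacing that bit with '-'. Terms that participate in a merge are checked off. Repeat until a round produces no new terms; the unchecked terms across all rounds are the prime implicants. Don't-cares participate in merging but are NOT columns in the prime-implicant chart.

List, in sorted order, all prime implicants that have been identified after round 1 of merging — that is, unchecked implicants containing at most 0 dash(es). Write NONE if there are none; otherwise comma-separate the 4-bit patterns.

NONE

Round 0: 0001✓ 0100✓ 0101✓ 0111✓ 1000✓ 1001✓ 1010✓ 1111✓
Round 1: -001 -111 0-01 01-1 010- 10-0 100-
PIs = {-001, -111, 0-01, 01-1, 010-, 10-0, 100-}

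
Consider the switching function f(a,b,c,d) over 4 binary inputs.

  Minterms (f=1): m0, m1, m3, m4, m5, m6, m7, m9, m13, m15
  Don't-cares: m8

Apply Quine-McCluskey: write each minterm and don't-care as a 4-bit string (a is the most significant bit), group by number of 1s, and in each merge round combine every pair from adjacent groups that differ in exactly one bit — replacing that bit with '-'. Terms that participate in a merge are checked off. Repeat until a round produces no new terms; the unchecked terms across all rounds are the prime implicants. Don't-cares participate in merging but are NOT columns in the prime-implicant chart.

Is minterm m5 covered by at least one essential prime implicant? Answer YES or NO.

YES

Round 0: 0000✓ 0001✓ 0011✓ 0100✓ 0101✓ 0110✓ 0111✓ 1000✓ 1001✓ 1101✓ 1111✓
Round 1: -000✓ -001✓ -101✓ -111✓ 0-00✓ 0-01✓ 0-11✓ 00-1✓ 000-✓ 01-0✓ 01-1✓ 010-✓ 011-✓ 1-01✓ 100-✓ 11-1✓
Round 2: --01 -00- -1-1 0--1 0-0- 01--
PIs = {--01, -00-, -1-1, 0--1, 0-0-, 01--}
Coverage chart:
  m0: -00-,0-0-
  m1: --01,-00-,0--1,0-0-
  m3: 0--1 ←essential
  m4: 0-0-,01--
  m5: --01,-1-1,0--1,0-0-,01--
  m6: 01-- ←essential
  m7: -1-1,0--1,01--
  m9: --01,-00-
  m13: --01,-1-1
  m15: -1-1 ←essential
Essential: -1-1, 0--1, 01--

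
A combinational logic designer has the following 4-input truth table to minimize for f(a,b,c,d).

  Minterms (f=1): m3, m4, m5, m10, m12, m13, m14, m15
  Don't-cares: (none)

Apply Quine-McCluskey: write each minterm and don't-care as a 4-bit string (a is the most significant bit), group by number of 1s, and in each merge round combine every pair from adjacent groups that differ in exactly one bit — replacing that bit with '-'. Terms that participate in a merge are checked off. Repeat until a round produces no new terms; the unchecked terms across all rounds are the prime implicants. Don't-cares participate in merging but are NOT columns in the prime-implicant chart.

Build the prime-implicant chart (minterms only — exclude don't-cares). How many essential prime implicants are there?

size-2^0 implicants → 0011  0100(✓)  0101(✓)  1010(✓)  1100(✓)  1101(✓)  1110(✓)  1111(✓)
size-2^1 implicants → -100(✓)  -101(✓)  010-(✓)  1-10  11-0(✓)  11-1(✓)  110-(✓)  111-(✓)
size-2^2 implicants → -10-  11--
Unchecked terms (primes): -10-, 0011, 1-10, 11--
Minterm coverage:
  m3 ⊆ 0011 [E]
  m4 ⊆ -10- [E]
  m5 ⊆ -10- [E]
  m10 ⊆ 1-10 [E]
  m12 ⊆ -10-,11--
  m13 ⊆ -10-,11--
  m14 ⊆ 1-10,11--
  m15 ⊆ 11-- [E]
E = {-10-, 0011, 1-10, 11--}

4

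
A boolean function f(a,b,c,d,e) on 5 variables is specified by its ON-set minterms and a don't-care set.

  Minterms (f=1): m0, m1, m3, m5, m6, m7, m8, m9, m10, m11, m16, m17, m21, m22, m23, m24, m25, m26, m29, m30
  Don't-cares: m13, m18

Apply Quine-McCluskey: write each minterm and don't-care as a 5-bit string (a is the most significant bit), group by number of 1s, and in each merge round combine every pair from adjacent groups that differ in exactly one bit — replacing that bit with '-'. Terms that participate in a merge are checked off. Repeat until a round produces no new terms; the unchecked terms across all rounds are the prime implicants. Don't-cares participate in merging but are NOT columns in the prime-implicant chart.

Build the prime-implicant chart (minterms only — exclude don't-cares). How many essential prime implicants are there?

4

Round 0: 00000✓ 00001✓ 00011✓ 00101✓ 00110✓ 00111✓ 01000✓ 01001✓ 01010✓ 01011✓ 01101✓ 10000✓ 10001✓ 10010✓ 10101✓ 10110✓ 10111✓ 11000✓ 11001✓ 11010✓ 11101✓ 11110✓
Round 1: -0000✓ -0001✓ -0101✓ -0110✓ -0111✓ -1000✓ -1001✓ -1010✓ -1101✓ 0-000✓ 0-001✓ 0-011✓ 0-101✓ 00-01✓ 00-11✓ 000-1✓ 0000-✓ 001-1✓ 0011-✓ 01-01✓ 010-0✓ 010-1✓ 0100-✓ 0101-✓ 1-000✓ 1-001✓ 1-010✓ 1-101✓ 1-110✓ 10-01✓ 10-10✓ 100-0✓ 1000-✓ 101-1✓ 1011-✓ 11-01✓ 11-10✓ 110-0✓ 1100-✓
Round 2: --000✓ --001✓ --101✓ -0-01✓ -000-✓ -01-1 -011- -1-01✓ -10-0 -100-✓ 0--01✓ 0-0-1 0-00-✓ 00--1 010-- 1--01✓ 1--10 1-0-0 1-00-✓
Round 3: ---01 --00-
PIs = {---01, --00-, -01-1, -011-, -10-0, 0-0-1, 00--1, 010--, 1--10, 1-0-0}
Coverage chart:
  m0: --00- ←essential
  m1: ---01,--00-,0-0-1,00--1
  m3: 0-0-1,00--1
  m5: ---01,-01-1,00--1
  m6: -011- ←essential
  m7: -01-1,-011-,00--1
  m8: --00-,-10-0,010--
  m9: ---01,--00-,0-0-1,010--
  m10: -10-0,010--
  m11: 0-0-1,010--
  m16: --00-,1-0-0
  m17: ---01,--00-
  m21: ---01,-01-1
  m22: -011-,1--10
  m23: -01-1,-011-
  m24: --00-,-10-0,1-0-0
  m25: ---01,--00-
  m26: -10-0,1--10,1-0-0
  m29: ---01 ←essential
  m30: 1--10 ←essential
Essential: ---01, --00-, -011-, 1--10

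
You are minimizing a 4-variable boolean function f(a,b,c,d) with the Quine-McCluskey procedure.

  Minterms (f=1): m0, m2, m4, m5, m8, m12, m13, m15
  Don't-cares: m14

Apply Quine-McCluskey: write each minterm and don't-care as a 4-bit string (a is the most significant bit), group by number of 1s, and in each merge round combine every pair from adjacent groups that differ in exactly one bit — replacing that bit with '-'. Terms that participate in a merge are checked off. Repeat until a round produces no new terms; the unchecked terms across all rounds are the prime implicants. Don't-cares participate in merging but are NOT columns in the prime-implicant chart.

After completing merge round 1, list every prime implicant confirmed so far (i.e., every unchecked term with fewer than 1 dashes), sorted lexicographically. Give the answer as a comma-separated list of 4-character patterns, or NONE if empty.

NONE

size-2^0 implicants → 0000(✓)  0010(✓)  0100(✓)  0101(✓)  1000(✓)  1100(✓)  1101(✓)  1110(✓)  1111(✓)
size-2^1 implicants → -000(✓)  -100(✓)  -101(✓)  0-00(✓)  00-0  010-(✓)  1-00(✓)  11-0(✓)  11-1(✓)  110-(✓)  111-(✓)
size-2^2 implicants → --00  -10-  11--
Unchecked terms (primes): --00, -10-, 00-0, 11--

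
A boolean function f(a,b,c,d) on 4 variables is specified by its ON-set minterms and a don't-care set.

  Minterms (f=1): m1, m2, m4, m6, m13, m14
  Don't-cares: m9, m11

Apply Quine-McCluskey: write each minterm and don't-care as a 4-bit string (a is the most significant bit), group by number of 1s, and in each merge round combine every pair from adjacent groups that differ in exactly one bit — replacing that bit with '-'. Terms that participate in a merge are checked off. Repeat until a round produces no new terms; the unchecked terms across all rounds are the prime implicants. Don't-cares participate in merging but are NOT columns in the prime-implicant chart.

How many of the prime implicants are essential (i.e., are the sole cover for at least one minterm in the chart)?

Round 0: 0001✓ 0010✓ 0100✓ 0110✓ 1001✓ 1011✓ 1101✓ 1110✓
Round 1: -001 -110 0-10 01-0 1-01 10-1
PIs = {-001, -110, 0-10, 01-0, 1-01, 10-1}
Coverage chart:
  m1: -001 ←essential
  m2: 0-10 ←essential
  m4: 01-0 ←essential
  m6: -110,0-10,01-0
  m13: 1-01 ←essential
  m14: -110 ←essential
Essential: -001, -110, 0-10, 01-0, 1-01

5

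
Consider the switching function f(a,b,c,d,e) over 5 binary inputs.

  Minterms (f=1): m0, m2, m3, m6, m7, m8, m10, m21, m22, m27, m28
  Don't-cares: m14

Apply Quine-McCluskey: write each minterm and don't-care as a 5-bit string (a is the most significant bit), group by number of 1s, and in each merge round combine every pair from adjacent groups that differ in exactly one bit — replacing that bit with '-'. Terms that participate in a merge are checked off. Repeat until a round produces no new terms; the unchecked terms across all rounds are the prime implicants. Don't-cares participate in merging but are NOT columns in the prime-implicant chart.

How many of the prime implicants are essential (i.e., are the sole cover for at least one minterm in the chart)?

6

Round 0: 00000✓ 00010✓ 00011✓ 00110✓ 00111✓ 01000✓ 01010✓ 01110✓ 10101 10110✓ 11011 11100
Round 1: -0110 0-000✓ 0-010✓ 0-110✓ 00-10✓ 00-11✓ 000-0✓ 0001-✓ 0011-✓ 01-10✓ 010-0✓
Round 2: 0--10 0-0-0 00-1-
PIs = {-0110, 0--10, 0-0-0, 00-1-, 10101, 11011, 11100}
Coverage chart:
  m0: 0-0-0 ←essential
  m2: 0--10,0-0-0,00-1-
  m3: 00-1- ←essential
  m6: -0110,0--10,00-1-
  m7: 00-1- ←essential
  m8: 0-0-0 ←essential
  m10: 0--10,0-0-0
  m21: 10101 ←essential
  m22: -0110 ←essential
  m27: 11011 ←essential
  m28: 11100 ←essential
Essential: -0110, 0-0-0, 00-1-, 10101, 11011, 11100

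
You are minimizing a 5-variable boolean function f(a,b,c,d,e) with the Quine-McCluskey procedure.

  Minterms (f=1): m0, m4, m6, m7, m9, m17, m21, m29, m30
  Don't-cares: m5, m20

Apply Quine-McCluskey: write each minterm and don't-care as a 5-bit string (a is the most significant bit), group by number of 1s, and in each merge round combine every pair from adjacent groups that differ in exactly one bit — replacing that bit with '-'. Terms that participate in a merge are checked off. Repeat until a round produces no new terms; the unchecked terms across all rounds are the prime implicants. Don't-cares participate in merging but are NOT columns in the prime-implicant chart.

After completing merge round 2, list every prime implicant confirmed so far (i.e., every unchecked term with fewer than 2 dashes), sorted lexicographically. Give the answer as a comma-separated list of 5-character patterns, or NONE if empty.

size-2^0 implicants → 00000(✓)  00100(✓)  00101(✓)  00110(✓)  00111(✓)  01001  10001(✓)  10100(✓)  10101(✓)  11101(✓)  11110
size-2^1 implicants → -0100(✓)  -0101(✓)  00-00  001-0(✓)  001-1(✓)  0010-(✓)  0011-(✓)  1-101  10-01  1010-(✓)
size-2^2 implicants → -010-  001--
Unchecked terms (primes): -010-, 00-00, 001--, 01001, 1-101, 10-01, 11110

00-00, 01001, 1-101, 10-01, 11110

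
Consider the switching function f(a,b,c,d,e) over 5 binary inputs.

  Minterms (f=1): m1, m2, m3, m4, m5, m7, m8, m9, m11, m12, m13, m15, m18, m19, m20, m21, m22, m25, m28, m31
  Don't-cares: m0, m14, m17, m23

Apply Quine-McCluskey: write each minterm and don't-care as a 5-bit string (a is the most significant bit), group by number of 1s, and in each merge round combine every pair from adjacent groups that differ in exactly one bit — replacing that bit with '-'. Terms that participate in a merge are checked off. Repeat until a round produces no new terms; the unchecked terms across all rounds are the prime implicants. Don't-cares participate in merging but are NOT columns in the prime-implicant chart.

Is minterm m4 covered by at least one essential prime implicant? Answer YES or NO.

size-2^0 implicants → 00000(✓)  00001(✓)  00010(✓)  00011(✓)  00100(✓)  00101(✓)  00111(✓)  01000(✓)  01001(✓)  01011(✓)  01100(✓)  01101(✓)  01110(✓)  01111(✓)  10001(✓)  10010(✓)  10011(✓)  10100(✓)  10101(✓)  10110(✓)  10111(✓)  11001(✓)  11100(✓)  11111(✓)
size-2^1 implicants → -0001(✓)  -0010(✓)  -0011(✓)  -0100(✓)  -0101(✓)  -0111(✓)  -1001(✓)  -1100(✓)  -1111(✓)  0-000(✓)  0-001(✓)  0-011(✓)  0-100(✓)  0-101(✓)  0-111(✓)  00-00(✓)  00-01(✓)  00-11(✓)  000-0(✓)  000-1(✓)  0000-(✓)  0001-(✓)  001-1(✓)  0010-(✓)  01-00(✓)  01-01(✓)  01-11(✓)  010-1(✓)  0100-(✓)  011-0(✓)  011-1(✓)  0110-(✓)  0111-(✓)  1-001(✓)  1-100(✓)  1-111(✓)  10-01(✓)  10-10(✓)  10-11(✓)  100-1(✓)  1001-(✓)  101-0(✓)  101-1(✓)  1010-(✓)  1011-(✓)
size-2^2 implicants → --001  --100  --111  -0-01(✓)  -0-11(✓)  -00-1(✓)  -001-  -01-1(✓)  -010-  0--00(✓)  0--01(✓)  0--11(✓)  0-0-1(✓)  0-00-(✓)  0-1-1(✓)  0-10-(✓)  00--1(✓)  00-0-(✓)  000--  01--1(✓)  01-0-(✓)  011--  10--1(✓)  10-1-  101--
size-2^3 implicants → -0--1  0---1  0--0-
Unchecked terms (primes): --001, --100, --111, -0--1, -001-, -010-, 0---1, 0--0-, 000--, 011--, 10-1-, 101--
Minterm coverage:
  m1 ⊆ --001,-0--1,0---1,0--0-,000--
  m2 ⊆ -001-,000--
  m3 ⊆ -0--1,-001-,0---1,000--
  m4 ⊆ --100,-010-,0--0-
  m5 ⊆ -0--1,-010-,0---1,0--0-
  m7 ⊆ --111,-0--1,0---1
  m8 ⊆ 0--0- [E]
  m9 ⊆ --001,0---1,0--0-
  m11 ⊆ 0---1 [E]
  m12 ⊆ --100,0--0-,011--
  m13 ⊆ 0---1,0--0-,011--
  m15 ⊆ --111,0---1,011--
  m18 ⊆ -001-,10-1-
  m19 ⊆ -0--1,-001-,10-1-
  m20 ⊆ --100,-010-,101--
  m21 ⊆ -0--1,-010-,101--
  m22 ⊆ 10-1-,101--
  m25 ⊆ --001 [E]
  m28 ⊆ --100 [E]
  m31 ⊆ --111 [E]
E = {--001, --100, --111, 0---1, 0--0-}

YES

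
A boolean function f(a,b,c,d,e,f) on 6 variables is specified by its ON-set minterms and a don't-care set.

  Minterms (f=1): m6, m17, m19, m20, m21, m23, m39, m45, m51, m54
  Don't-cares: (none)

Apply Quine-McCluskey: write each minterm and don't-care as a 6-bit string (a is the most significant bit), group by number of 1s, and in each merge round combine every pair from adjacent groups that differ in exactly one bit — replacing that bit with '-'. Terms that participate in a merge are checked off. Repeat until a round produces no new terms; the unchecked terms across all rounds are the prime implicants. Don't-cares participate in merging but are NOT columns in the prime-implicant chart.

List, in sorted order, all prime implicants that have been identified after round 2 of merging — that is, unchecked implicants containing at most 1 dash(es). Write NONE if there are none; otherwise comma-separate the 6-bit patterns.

-10011, 000110, 01010-, 100111, 101101, 110110

Round 0: 000110 010001✓ 010011✓ 010100✓ 010101✓ 010111✓ 100111 101101 110011✓ 110110
Round 1: -10011 010-01✓ 010-11✓ 0100-1✓ 0101-1✓ 01010-
Round 2: 010--1
PIs = {-10011, 000110, 010--1, 01010-, 100111, 101101, 110110}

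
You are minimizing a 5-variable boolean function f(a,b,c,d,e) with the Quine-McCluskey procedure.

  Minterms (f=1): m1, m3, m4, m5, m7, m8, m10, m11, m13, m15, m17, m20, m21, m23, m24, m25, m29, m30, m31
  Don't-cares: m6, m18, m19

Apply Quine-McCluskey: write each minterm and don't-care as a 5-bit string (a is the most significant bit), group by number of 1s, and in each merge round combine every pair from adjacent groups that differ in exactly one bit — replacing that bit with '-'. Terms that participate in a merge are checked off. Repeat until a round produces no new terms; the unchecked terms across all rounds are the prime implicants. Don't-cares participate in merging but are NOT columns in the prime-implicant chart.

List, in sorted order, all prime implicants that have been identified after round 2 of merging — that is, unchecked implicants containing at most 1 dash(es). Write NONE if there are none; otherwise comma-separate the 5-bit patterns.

-1000, 010-0, 0101-, 1001-, 1100-, 1111-

Round 0: 00001✓ 00011✓ 00100✓ 00101✓ 00110✓ 00111✓ 01000✓ 01010✓ 01011✓ 01101✓ 01111✓ 10001✓ 10010✓ 10011✓ 10100✓ 10101✓ 10111✓ 11000✓ 11001✓ 11101✓ 11110✓ 11111✓
Round 1: -0001✓ -0011✓ -0100✓ -0101✓ -0111✓ -1000 -1101✓ -1111✓ 0-011✓ 0-101✓ 0-111✓ 00-01✓ 00-11✓ 000-1✓ 001-0✓ 001-1✓ 0010-✓ 0011-✓ 01-11✓ 010-0 0101- 011-1✓ 1-001✓ 1-101✓ 1-111✓ 10-01✓ 10-11✓ 100-1✓ 1001- 101-1✓ 1010-✓ 11-01✓ 1100- 111-1✓ 1111-
Round 2: --101✓ --111✓ -0-01✓ -0-11✓ -00-1✓ -01-1✓ -010- -11-1✓ 0--11 0-1-1✓ 00--1✓ 001-- 1--01 1-1-1✓ 10--1✓
Round 3: --1-1 -0--1
PIs = {--1-1, -0--1, -010-, -1000, 0--11, 001--, 010-0, 0101-, 1--01, 1001-, 1100-, 1111-}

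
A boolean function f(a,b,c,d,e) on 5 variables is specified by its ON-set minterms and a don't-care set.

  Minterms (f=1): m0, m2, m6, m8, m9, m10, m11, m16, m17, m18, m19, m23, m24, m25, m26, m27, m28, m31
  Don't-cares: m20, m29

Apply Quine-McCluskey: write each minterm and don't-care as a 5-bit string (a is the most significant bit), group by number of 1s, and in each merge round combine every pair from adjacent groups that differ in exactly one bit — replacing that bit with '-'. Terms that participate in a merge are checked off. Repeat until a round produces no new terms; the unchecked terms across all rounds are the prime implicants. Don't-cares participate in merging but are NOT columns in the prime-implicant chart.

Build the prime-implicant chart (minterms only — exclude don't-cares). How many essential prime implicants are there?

5

Round 0: 00000✓ 00010✓ 00110✓ 01000✓ 01001✓ 01010✓ 01011✓ 10000✓ 10001✓ 10010✓ 10011✓ 10100✓ 10111✓ 11000✓ 11001✓ 11010✓ 11011✓ 11100✓ 11101✓ 11111✓
Round 1: -0000✓ -0010✓ -1000✓ -1001✓ -1010✓ -1011✓ 0-000✓ 0-010✓ 00-10 000-0✓ 010-0✓ 010-1✓ 0100-✓ 0101-✓ 1-000✓ 1-001✓ 1-010✓ 1-011✓ 1-100✓ 1-111✓ 10-00✓ 10-11✓ 100-0✓ 100-1✓ 1000-✓ 1001-✓ 11-00✓ 11-01✓ 11-11✓ 110-0✓ 110-1✓ 1100-✓ 1101-✓ 111-1✓ 1110-✓
Round 2: --000✓ --010✓ -00-0✓ -10-0✓ -10-1✓ -100-✓ -101-✓ 0-0-0✓ 010--✓ 1--00 1--11 1-0-0✓ 1-0-1✓ 1-00-✓ 1-01-✓ 100--✓ 11--1 11-0- 110--✓
Round 3: --0-0 -10-- 1-0--
PIs = {--0-0, -10--, 00-10, 1--00, 1--11, 1-0--, 11--1, 11-0-}
Coverage chart:
  m0: --0-0 ←essential
  m2: --0-0,00-10
  m6: 00-10 ←essential
  m8: --0-0,-10--
  m9: -10-- ←essential
  m10: --0-0,-10--
  m11: -10-- ←essential
  m16: --0-0,1--00,1-0--
  m17: 1-0-- ←essential
  m18: --0-0,1-0--
  m19: 1--11,1-0--
  m23: 1--11 ←essential
  m24: --0-0,-10--,1--00,1-0--,11-0-
  m25: -10--,1-0--,11--1,11-0-
  m26: --0-0,-10--,1-0--
  m27: -10--,1--11,1-0--,11--1
  m28: 1--00,11-0-
  m31: 1--11,11--1
Essential: --0-0, -10--, 00-10, 1--11, 1-0--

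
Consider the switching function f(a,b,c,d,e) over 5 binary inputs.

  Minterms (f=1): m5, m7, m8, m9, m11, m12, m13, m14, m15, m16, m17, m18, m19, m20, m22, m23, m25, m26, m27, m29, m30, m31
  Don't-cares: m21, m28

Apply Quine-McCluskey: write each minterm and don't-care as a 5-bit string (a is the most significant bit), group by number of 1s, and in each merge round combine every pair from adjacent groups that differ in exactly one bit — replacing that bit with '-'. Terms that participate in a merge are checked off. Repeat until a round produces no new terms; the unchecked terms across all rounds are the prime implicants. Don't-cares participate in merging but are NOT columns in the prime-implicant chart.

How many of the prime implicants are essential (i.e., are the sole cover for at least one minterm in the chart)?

6

Round 0: 00101✓ 00111✓ 01000✓ 01001✓ 01011✓ 01100✓ 01101✓ 01110✓ 01111✓ 10000✓ 10001✓ 10010✓ 10011✓ 10100✓ 10101✓ 10110✓ 10111✓ 11001✓ 11010✓ 11011✓ 11100✓ 11101✓ 11110✓ 11111✓
Round 1: -0101✓ -0111✓ -1001✓ -1011✓ -1100✓ -1101✓ -1110✓ -1111✓ 0-101✓ 0-111✓ 001-1✓ 01-00✓ 01-01✓ 01-11✓ 010-1✓ 0100-✓ 011-0✓ 011-1✓ 0110-✓ 0111-✓ 1-001✓ 1-010✓ 1-011✓ 1-100✓ 1-101✓ 1-110✓ 1-111✓ 10-00✓ 10-01✓ 10-10✓ 10-11✓ 100-0✓ 100-1✓ 1000-✓ 1001-✓ 101-0✓ 101-1✓ 1010-✓ 1011-✓ 11-01✓ 11-10✓ 11-11✓ 110-1✓ 1101-✓ 111-0✓ 111-1✓ 1110-✓ 1111-✓
Round 2: --101✓ --111✓ -01-1✓ -1-01✓ -1-11✓ -10-1✓ -11-0✓ -11-1✓ -110-✓ -111-✓ 0-1-1✓ 01--1✓ 01-0- 011--✓ 1--01✓ 1--10✓ 1--11✓ 1-0-1✓ 1-01-✓ 1-1-0✓ 1-1-1✓ 1-10-✓ 1-11-✓ 10--0✓ 10--1✓ 10-0-✓ 10-1-✓ 100--✓ 101--✓ 11--1✓ 11-1-✓ 111--✓
Round 3: --1-1 -1--1 -11-- 1---1 1--1- 1-1-- 10---
PIs = {--1-1, -1--1, -11--, 01-0-, 1---1, 1--1-, 1-1--, 10---}
Coverage chart:
  m5: --1-1 ←essential
  m7: --1-1 ←essential
  m8: 01-0- ←essential
  m9: -1--1,01-0-
  m11: -1--1 ←essential
  m12: -11--,01-0-
  m13: --1-1,-1--1,-11--,01-0-
  m14: -11-- ←essential
  m15: --1-1,-1--1,-11--
  m16: 10--- ←essential
  m17: 1---1,10---
  m18: 1--1-,10---
  m19: 1---1,1--1-,10---
  m20: 1-1--,10---
  m22: 1--1-,1-1--,10---
  m23: --1-1,1---1,1--1-,1-1--,10---
  m25: -1--1,1---1
  m26: 1--1- ←essential
  m27: -1--1,1---1,1--1-
  m29: --1-1,-1--1,-11--,1---1,1-1--
  m30: -11--,1--1-,1-1--
  m31: --1-1,-1--1,-11--,1---1,1--1-,1-1--
Essential: --1-1, -1--1, -11--, 01-0-, 1--1-, 10---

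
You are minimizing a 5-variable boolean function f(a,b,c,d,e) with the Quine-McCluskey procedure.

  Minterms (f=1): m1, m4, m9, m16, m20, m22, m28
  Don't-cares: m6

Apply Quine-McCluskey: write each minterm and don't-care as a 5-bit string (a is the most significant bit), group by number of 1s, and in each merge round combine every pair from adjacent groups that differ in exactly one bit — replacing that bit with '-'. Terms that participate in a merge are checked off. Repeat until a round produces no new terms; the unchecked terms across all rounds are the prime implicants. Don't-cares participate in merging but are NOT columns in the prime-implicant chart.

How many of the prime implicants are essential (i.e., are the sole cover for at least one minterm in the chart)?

size-2^0 implicants → 00001(✓)  00100(✓)  00110(✓)  01001(✓)  10000(✓)  10100(✓)  10110(✓)  11100(✓)
size-2^1 implicants → -0100(✓)  -0110(✓)  0-001  001-0(✓)  1-100  10-00  101-0(✓)
size-2^2 implicants → -01-0
Unchecked terms (primes): -01-0, 0-001, 1-100, 10-00
Minterm coverage:
  m1 ⊆ 0-001 [E]
  m4 ⊆ -01-0 [E]
  m9 ⊆ 0-001 [E]
  m16 ⊆ 10-00 [E]
  m20 ⊆ -01-0,1-100,10-00
  m22 ⊆ -01-0 [E]
  m28 ⊆ 1-100 [E]
E = {-01-0, 0-001, 1-100, 10-00}

4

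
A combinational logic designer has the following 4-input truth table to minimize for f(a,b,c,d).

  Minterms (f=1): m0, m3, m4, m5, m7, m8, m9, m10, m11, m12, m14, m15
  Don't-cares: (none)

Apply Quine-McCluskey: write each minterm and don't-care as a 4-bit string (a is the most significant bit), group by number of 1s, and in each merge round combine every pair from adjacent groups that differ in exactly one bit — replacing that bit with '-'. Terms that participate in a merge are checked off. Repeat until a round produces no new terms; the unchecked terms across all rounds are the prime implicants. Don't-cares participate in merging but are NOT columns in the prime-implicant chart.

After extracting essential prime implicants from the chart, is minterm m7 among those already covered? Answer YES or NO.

YES

[col 0] 0000*, 0011*, 0100*, 0101*, 0111*, 1000*, 1001*, 1010*, 1011*, 1100*, 1110*, 1111*
[col 1] -000*, -011*, -100*, -111*, 0-00*, 0-11*, 01-1, 010-, 1-00*, 1-10*, 1-11*, 10-0*, 10-1*, 100-*, 101-*, 11-0*, 111-*
[col 2] --00, --11, 1--0, 1-1-, 10--
Prime implicants: --00, --11, 01-1, 010-, 1--0, 1-1-, 10--
PI chart (minterm → PIs covering it):
  0 | --00  (sole → essential)
  3 | --11  (sole → essential)
  4 | --00,010-
  5 | 01-1,010-
  7 | --11,01-1
  8 | --00,1--0,10--
  9 | 10--  (sole → essential)
  10 | 1--0,1-1-,10--
  11 | --11,1-1-,10--
  12 | --00,1--0
  14 | 1--0,1-1-
  15 | --11,1-1-
Essential prime implicants: --00, --11, 10--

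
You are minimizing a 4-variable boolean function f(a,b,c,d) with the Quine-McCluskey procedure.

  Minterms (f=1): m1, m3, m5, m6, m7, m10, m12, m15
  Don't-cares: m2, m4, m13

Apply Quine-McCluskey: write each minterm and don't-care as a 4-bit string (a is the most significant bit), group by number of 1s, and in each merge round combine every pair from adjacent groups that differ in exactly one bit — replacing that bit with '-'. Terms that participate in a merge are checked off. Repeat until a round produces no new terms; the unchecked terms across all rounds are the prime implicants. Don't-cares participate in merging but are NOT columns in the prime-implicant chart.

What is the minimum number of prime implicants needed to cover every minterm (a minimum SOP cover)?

[col 0] 0001*, 0010*, 0011*, 0100*, 0101*, 0110*, 0111*, 1010*, 1100*, 1101*, 1111*
[col 1] -010, -100*, -101*, -111*, 0-01*, 0-10*, 0-11*, 00-1*, 001-*, 01-0*, 01-1*, 010-*, 011-*, 11-1*, 110-*
[col 2] -1-1, -10-, 0--1, 0-1-, 01--
Prime implicants: -010, -1-1, -10-, 0--1, 0-1-, 01--
PI chart (minterm → PIs covering it):
  1 | 0--1  (sole → essential)
  3 | 0--1,0-1-
  5 | -1-1,-10-,0--1,01--
  6 | 0-1-,01--
  7 | -1-1,0--1,0-1-,01--
  10 | -010  (sole → essential)
  12 | -10-  (sole → essential)
  15 | -1-1  (sole → essential)
Essential prime implicants: -010, -1-1, -10-, 0--1
Petrick residual → 0-1-
Minimum SOP uses 5 PIs: b'cd' + bd + bc' + a'd + a'c

5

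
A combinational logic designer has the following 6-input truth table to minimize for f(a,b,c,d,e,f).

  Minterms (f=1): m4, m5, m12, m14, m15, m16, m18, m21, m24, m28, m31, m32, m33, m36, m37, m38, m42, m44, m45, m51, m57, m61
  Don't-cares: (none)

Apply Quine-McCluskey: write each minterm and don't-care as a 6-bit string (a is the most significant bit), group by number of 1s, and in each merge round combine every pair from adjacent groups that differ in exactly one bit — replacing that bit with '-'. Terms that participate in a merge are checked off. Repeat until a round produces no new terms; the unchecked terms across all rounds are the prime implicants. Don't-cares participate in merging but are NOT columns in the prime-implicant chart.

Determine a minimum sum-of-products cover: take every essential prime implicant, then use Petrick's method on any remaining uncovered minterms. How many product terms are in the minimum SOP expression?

size-2^0 implicants → 000100(✓)  000101(✓)  001100(✓)  001110(✓)  001111(✓)  010000(✓)  010010(✓)  010101(✓)  011000(✓)  011100(✓)  011111(✓)  100000(✓)  100001(✓)  100100(✓)  100101(✓)  100110(✓)  101010  101100(✓)  101101(✓)  110011  111001(✓)  111101(✓)
size-2^1 implicants → -00100(✓)  -00101(✓)  -01100(✓)  0-0101  0-1100  0-1111  00-100(✓)  00010-(✓)  0011-0  00111-  01-000  0100-0  011-00  1-1101  10-100(✓)  10-101(✓)  100-00(✓)  100-01(✓)  10000-(✓)  1001-0  10010-(✓)  10110-(✓)  111-01
size-2^2 implicants → -0-100  -0010-  10-10-  100-0-
Unchecked terms (primes): -0-100, -0010-, 0-0101, 0-1100, 0-1111, 0011-0, 00111-, 01-000, 0100-0, 011-00, 1-1101, 10-10-, 100-0-, 1001-0, 101010, 110011, 111-01
Minterm coverage:
  m4 ⊆ -0-100,-0010-
  m5 ⊆ -0010-,0-0101
  m12 ⊆ -0-100,0-1100,0011-0
  m14 ⊆ 0011-0,00111-
  m15 ⊆ 0-1111,00111-
  m16 ⊆ 01-000,0100-0
  m18 ⊆ 0100-0 [E]
  m21 ⊆ 0-0101 [E]
  m24 ⊆ 01-000,011-00
  m28 ⊆ 0-1100,011-00
  m31 ⊆ 0-1111 [E]
  m32 ⊆ 100-0- [E]
  m33 ⊆ 100-0- [E]
  m36 ⊆ -0-100,-0010-,10-10-,100-0-,1001-0
  m37 ⊆ -0010-,10-10-,100-0-
  m38 ⊆ 1001-0 [E]
  m42 ⊆ 101010 [E]
  m44 ⊆ -0-100,10-10-
  m45 ⊆ 1-1101,10-10-
  m51 ⊆ 110011 [E]
  m57 ⊆ 111-01 [E]
  m61 ⊆ 1-1101,111-01
E = {0-0101, 0-1111, 0100-0, 100-0-, 1001-0, 101010, 110011, 111-01}
Petrick residual → -0-100, 0011-0, 011-00, 1-1101
Cover = b'de'f' + a'c'de'f + a'cdef + a'b'cdf' + a'bc'd'f' + a'bce'f' + acde'f + ab'c'e' + ab'c'df' + ab'cd'ef' + abc'd'ef + abce'f  |cover|=12

12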